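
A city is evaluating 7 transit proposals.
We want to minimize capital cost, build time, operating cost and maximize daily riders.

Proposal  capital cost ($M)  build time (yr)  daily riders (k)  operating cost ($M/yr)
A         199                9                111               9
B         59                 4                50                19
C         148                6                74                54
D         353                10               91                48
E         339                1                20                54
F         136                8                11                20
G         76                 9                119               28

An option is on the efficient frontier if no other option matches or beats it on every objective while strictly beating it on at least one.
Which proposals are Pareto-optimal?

A: not dominated (best operating cost).
B: not dominated (best capital cost).
C: not dominated.
D: dominated by A (capital cost 199≤353, build time 9≤10, daily riders 111≥91, operating cost 9≤48).
E: not dominated (best build time).
F: dominated by B (capital cost 59≤136, build time 4≤8, daily riders 50≥11, operating cost 19≤20).
G: not dominated (best daily riders).

A, B, C, E, G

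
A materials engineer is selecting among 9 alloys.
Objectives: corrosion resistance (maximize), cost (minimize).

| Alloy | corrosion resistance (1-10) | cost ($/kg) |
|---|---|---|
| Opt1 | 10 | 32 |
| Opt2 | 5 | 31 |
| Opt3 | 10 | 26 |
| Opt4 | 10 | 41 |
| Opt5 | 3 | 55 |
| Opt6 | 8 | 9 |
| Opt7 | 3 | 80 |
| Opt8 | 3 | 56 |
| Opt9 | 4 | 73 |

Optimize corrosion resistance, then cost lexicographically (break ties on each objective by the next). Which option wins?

Opt3

First maximize corrosion resistance: best is 10, kept {Opt1, Opt3, Opt4}.
Then minimize cost: best is 26, kept {Opt3}.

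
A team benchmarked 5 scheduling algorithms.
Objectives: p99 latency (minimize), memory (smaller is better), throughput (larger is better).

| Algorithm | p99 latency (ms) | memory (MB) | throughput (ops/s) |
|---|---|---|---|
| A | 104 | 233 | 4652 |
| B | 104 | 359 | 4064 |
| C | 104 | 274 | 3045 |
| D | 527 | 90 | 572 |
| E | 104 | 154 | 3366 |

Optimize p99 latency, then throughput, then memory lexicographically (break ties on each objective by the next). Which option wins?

First minimize p99 latency: best is 104, kept {A, B, C, E}.
Then maximize throughput: best is 4652, kept {A}.

A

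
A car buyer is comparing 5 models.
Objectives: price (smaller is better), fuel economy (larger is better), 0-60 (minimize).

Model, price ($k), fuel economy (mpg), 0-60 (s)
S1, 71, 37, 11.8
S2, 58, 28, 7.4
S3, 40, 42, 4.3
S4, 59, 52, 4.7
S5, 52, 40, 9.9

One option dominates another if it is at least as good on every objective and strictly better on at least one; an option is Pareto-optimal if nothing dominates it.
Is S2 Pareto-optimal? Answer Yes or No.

S3 vs S2: price 40≤58, fuel economy 42≥28, 0-60 4.3≤7.4 — S3 is at least as good on every objective and strictly better on at least one, so S3 dominates S2.

No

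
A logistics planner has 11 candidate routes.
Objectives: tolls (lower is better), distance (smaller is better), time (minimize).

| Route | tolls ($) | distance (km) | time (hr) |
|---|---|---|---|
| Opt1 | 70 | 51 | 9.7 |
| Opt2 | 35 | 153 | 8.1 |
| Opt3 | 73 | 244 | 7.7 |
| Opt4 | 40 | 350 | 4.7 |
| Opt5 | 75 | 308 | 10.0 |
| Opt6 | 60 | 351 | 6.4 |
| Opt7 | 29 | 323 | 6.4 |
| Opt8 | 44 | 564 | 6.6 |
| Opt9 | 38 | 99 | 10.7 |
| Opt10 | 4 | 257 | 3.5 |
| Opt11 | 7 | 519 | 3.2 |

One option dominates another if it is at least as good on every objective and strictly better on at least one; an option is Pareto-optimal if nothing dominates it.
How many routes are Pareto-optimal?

6

Opt1: not dominated (best distance).
Opt2: not dominated.
Opt3: not dominated.
Opt4: dominated by Opt10 (tolls 4≤40, distance 257≤350, time 3.5≤4.7).
Opt5: dominated by Opt1 (tolls 70≤75, distance 51≤308, time 9.7≤10.0).
Opt6: dominated by Opt4 (tolls 40≤60, distance 350≤351, time 4.7≤6.4).
Opt7: dominated by Opt10 (tolls 4≤29, distance 257≤323, time 3.5≤6.4).
Opt8: dominated by Opt4 (tolls 40≤44, distance 350≤564, time 4.7≤6.6).
Opt9: not dominated.
Opt10: not dominated (best tolls).
Opt11: not dominated (best time).
Pareto-optimal: Opt1, Opt2, Opt3, Opt9, Opt10, Opt11 → 6.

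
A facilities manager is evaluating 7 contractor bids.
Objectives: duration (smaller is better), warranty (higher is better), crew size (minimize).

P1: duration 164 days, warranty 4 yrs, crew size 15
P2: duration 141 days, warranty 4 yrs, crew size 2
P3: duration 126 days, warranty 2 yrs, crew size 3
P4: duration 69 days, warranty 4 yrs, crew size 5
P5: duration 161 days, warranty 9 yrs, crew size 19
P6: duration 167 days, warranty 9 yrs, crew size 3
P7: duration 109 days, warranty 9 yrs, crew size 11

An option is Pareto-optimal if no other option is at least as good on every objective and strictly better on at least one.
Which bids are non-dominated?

P1: dominated by P2 (duration 141≤164, warranty 4≥4, crew size 2≤15).
P2: not dominated (best crew size).
P3: not dominated.
P4: not dominated (best duration).
P5: dominated by P7 (duration 109≤161, warranty 9≥9, crew size 11≤19).
P6: not dominated.
P7: not dominated.

P2, P3, P4, P6, P7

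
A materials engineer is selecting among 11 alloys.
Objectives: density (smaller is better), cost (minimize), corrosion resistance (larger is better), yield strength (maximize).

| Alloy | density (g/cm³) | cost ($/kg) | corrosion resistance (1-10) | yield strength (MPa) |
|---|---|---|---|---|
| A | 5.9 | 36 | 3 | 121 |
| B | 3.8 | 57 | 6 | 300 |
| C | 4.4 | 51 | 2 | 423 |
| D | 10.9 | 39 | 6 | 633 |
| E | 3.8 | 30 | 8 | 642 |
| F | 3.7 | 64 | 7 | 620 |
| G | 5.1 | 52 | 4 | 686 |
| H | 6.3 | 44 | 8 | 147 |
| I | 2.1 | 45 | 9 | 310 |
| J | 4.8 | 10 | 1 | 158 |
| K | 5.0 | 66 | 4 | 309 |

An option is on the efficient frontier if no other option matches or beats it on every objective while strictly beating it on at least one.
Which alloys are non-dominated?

E, F, G, I, J

A: dominated by E (density 3.8≤5.9, cost 30≤36, corrosion resistance 8≥3, yield strength 642≥121).
B: dominated by E (density 3.8≤3.8, cost 30≤57, corrosion resistance 8≥6, yield strength 642≥300).
C: dominated by E (density 3.8≤4.4, cost 30≤51, corrosion resistance 8≥2, yield strength 642≥423).
D: dominated by E (density 3.8≤10.9, cost 30≤39, corrosion resistance 8≥6, yield strength 642≥633).
E: not dominated.
F: not dominated.
G: not dominated (best yield strength).
H: dominated by E (density 3.8≤6.3, cost 30≤44, corrosion resistance 8≥8, yield strength 642≥147).
I: not dominated (best density).
J: not dominated (best cost).
K: dominated by E (density 3.8≤5.0, cost 30≤66, corrosion resistance 8≥4, yield strength 642≥309).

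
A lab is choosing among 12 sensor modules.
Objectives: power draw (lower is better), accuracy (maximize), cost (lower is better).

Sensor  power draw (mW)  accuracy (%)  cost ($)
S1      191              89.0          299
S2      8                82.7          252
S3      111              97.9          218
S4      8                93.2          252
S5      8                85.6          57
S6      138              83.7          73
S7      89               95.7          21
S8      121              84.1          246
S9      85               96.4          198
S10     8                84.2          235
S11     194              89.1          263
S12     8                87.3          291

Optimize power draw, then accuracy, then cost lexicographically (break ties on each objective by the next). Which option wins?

First minimize power draw: best is 8, kept {S2, S4, S5, S10, S12}.
Then maximize accuracy: best is 93.2, kept {S4}.

S4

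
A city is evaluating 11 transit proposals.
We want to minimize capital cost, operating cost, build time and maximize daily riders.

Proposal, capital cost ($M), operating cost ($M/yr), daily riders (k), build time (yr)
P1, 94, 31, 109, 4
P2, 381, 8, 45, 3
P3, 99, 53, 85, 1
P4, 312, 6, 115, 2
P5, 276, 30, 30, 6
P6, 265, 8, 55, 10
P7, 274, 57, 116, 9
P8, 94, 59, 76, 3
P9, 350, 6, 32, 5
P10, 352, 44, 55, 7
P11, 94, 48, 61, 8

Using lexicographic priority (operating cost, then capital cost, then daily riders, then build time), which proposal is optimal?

First minimize operating cost: best is 6, kept {P4, P9}.
Then minimize capital cost: best is 312, kept {P4}.

P4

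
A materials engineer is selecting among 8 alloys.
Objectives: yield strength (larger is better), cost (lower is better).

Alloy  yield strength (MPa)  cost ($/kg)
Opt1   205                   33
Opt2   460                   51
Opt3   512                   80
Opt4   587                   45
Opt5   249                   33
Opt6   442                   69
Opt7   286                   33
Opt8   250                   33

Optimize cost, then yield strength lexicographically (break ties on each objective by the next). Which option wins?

First minimize cost: best is 33, kept {Opt1, Opt5, Opt7, Opt8}.
Then maximize yield strength: best is 286, kept {Opt7}.

Opt7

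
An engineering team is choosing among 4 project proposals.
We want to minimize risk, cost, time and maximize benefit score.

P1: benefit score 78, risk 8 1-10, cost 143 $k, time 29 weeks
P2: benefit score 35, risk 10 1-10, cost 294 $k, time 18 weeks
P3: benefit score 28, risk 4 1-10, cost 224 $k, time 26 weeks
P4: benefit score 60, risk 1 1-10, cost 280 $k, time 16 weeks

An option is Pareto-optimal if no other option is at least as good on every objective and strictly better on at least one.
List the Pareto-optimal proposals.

P1, P3, P4

P1: not dominated (best benefit score).
P2: dominated by P4 (benefit score 60≥35, risk 1≤10, cost 280≤294, time 16≤18).
P3: not dominated.
P4: not dominated (best risk).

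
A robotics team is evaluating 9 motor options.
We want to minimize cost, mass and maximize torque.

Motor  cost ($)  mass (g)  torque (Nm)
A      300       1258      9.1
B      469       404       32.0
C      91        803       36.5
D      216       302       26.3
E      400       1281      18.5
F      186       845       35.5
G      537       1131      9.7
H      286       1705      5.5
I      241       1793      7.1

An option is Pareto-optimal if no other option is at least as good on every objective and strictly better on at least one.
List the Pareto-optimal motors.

B, C, D

A: dominated by C (cost 91≤300, mass 803≤1258, torque 36.5≥9.1).
B: not dominated.
C: not dominated (best cost).
D: not dominated (best mass).
E: dominated by C (cost 91≤400, mass 803≤1281, torque 36.5≥18.5).
F: dominated by C (cost 91≤186, mass 803≤845, torque 36.5≥35.5).
G: dominated by B (cost 469≤537, mass 404≤1131, torque 32.0≥9.7).
H: dominated by C (cost 91≤286, mass 803≤1705, torque 36.5≥5.5).
I: dominated by C (cost 91≤241, mass 803≤1793, torque 36.5≥7.1).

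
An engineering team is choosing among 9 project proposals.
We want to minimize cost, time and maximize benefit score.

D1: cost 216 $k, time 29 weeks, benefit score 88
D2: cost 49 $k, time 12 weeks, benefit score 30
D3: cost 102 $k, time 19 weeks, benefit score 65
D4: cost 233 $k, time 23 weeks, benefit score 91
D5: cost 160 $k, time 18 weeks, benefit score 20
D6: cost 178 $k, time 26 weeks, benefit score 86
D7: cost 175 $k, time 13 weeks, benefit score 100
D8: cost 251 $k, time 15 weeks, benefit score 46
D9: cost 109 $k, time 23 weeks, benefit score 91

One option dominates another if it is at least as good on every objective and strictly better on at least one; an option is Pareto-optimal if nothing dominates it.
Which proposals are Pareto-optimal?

D2, D3, D7, D9

D1: dominated by D7 (cost 175≤216, time 13≤29, benefit score 100≥88).
D2: not dominated (best cost).
D3: not dominated.
D4: dominated by D7 (cost 175≤233, time 13≤23, benefit score 100≥91).
D5: dominated by D2 (cost 49≤160, time 12≤18, benefit score 30≥20).
D6: dominated by D7 (cost 175≤178, time 13≤26, benefit score 100≥86).
D7: not dominated (best benefit score).
D8: dominated by D7 (cost 175≤251, time 13≤15, benefit score 100≥46).
D9: not dominated.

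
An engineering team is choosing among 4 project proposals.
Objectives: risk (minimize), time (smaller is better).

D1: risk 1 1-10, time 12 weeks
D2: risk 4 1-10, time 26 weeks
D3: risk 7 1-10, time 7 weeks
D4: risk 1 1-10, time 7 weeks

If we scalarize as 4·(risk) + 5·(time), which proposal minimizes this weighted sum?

D4

D1: 4·1 + 5·12 = 64
D2: 4·4 + 5·26 = 146
D3: 4·7 + 5·7 = 63
D4: 4·1 + 5·7 = 39
Lowest: D4 at 39.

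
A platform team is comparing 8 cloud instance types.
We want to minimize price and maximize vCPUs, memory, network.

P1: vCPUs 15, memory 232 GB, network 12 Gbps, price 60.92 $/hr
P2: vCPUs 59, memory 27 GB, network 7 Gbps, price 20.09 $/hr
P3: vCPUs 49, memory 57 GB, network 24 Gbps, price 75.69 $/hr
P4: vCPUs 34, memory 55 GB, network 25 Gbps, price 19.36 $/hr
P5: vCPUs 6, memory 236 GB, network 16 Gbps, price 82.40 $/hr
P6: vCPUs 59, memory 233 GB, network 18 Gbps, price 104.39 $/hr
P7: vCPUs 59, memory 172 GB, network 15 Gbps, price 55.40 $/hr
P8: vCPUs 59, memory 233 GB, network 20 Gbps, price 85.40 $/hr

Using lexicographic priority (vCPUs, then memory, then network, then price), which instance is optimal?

P8

First maximize vCPUs: best is 59, kept {P2, P6, P7, P8}.
Then maximize memory: best is 233, kept {P6, P8}.
Then maximize network: best is 20, kept {P8}.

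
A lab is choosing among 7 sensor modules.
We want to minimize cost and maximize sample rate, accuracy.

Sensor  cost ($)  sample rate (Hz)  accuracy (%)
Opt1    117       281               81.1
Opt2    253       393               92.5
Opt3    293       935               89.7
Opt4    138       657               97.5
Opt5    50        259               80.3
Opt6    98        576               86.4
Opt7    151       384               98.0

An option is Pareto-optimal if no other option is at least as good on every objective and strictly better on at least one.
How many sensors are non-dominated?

5

Opt1: dominated by Opt6 (cost 98≤117, sample rate 576≥281, accuracy 86.4≥81.1).
Opt2: dominated by Opt4 (cost 138≤253, sample rate 657≥393, accuracy 97.5≥92.5).
Opt3: not dominated (best sample rate).
Opt4: not dominated.
Opt5: not dominated (best cost).
Opt6: not dominated.
Opt7: not dominated (best accuracy).
Pareto-optimal: Opt3, Opt4, Opt5, Opt6, Opt7 → 5.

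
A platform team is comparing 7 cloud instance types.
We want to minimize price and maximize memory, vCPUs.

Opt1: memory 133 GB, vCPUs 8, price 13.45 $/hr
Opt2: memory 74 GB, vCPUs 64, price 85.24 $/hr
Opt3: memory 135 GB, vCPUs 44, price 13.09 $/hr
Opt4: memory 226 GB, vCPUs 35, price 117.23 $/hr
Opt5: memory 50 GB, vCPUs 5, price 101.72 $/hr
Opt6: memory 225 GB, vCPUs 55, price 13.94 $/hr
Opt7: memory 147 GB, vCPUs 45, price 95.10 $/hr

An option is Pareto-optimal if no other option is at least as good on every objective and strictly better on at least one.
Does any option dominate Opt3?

Opt1: worse on memory (133 vs 135).
Opt2: worse on memory (74 vs 135).
Opt4: worse on vCPUs (35 vs 44).
Opt5: worse on memory (50 vs 135).
Opt6: worse on price (13.94 vs 13.09).
Opt7: worse on price (95.10 vs 13.09).
No option is at least as good as Opt3 on every objective and strictly better on one.

No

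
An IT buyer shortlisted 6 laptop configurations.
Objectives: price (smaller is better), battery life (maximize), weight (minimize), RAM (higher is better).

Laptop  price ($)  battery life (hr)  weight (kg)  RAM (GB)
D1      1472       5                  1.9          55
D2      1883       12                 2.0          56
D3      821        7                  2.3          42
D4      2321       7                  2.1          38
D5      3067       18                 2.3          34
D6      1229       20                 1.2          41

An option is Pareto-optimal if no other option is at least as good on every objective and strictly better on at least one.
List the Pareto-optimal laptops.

D1, D2, D3, D6

D1: not dominated.
D2: not dominated (best RAM).
D3: not dominated (best price).
D4: dominated by D2 (price 1883≤2321, battery life 12≥7, weight 2.0≤2.1, RAM 56≥38).
D5: dominated by D6 (price 1229≤3067, battery life 20≥18, weight 1.2≤2.3, RAM 41≥34).
D6: not dominated (best battery life).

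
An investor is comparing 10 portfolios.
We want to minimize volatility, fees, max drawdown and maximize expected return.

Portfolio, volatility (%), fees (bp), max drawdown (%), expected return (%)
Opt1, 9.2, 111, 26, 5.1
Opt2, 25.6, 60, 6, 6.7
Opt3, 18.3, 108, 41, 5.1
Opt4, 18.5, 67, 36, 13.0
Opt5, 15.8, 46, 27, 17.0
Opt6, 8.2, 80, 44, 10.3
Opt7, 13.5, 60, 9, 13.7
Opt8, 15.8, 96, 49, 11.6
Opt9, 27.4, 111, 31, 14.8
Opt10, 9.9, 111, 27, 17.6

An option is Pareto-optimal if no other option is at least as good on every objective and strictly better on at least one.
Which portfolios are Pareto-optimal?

Opt1: not dominated.
Opt2: not dominated (best max drawdown).
Opt3: dominated by Opt5 (volatility 15.8≤18.3, fees 46≤108, max drawdown 27≤41, expected return 17.0≥5.1).
Opt4: dominated by Opt5 (volatility 15.8≤18.5, fees 46≤67, max drawdown 27≤36, expected return 17.0≥13.0).
Opt5: not dominated (best fees).
Opt6: not dominated (best volatility).
Opt7: not dominated.
Opt8: dominated by Opt5 (volatility 15.8≤15.8, fees 46≤96, max drawdown 27≤49, expected return 17.0≥11.6).
Opt9: dominated by Opt5 (volatility 15.8≤27.4, fees 46≤111, max drawdown 27≤31, expected return 17.0≥14.8).
Opt10: not dominated (best expected return).

Opt1, Opt2, Opt5, Opt6, Opt7, Opt10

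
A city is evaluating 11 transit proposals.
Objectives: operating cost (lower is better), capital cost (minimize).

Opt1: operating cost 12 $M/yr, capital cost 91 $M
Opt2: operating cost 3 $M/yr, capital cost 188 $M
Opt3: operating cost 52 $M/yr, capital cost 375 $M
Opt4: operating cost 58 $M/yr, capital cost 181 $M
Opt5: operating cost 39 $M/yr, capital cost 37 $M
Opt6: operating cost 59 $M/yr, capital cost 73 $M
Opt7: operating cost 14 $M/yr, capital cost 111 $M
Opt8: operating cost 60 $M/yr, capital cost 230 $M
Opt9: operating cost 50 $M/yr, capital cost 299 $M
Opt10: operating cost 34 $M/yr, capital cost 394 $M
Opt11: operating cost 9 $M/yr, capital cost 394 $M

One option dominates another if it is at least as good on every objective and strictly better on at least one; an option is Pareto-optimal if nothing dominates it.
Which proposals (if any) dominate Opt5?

none

Opt1: worse on capital cost (91 vs 37).
Opt2: worse on capital cost (188 vs 37).
Opt3: worse on operating cost (52 vs 39).
Opt4: worse on operating cost (58 vs 39).
Opt6: worse on operating cost (59 vs 39).
Opt7: worse on capital cost (111 vs 37).
Opt8: worse on operating cost (60 vs 39).
Opt9: worse on operating cost (50 vs 39).
Opt10: worse on capital cost (394 vs 37).
Opt11: worse on capital cost (394 vs 37).
No option dominates Opt5.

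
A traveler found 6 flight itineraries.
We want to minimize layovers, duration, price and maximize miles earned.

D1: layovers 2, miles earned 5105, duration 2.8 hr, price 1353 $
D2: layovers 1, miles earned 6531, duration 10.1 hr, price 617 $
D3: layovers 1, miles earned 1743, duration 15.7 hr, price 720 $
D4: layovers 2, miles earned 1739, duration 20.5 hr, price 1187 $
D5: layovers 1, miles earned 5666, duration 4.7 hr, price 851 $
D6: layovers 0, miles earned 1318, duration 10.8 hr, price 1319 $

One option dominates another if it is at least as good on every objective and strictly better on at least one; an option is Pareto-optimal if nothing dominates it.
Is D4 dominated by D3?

Yes

D3 vs D4: layovers 1≤2, miles earned 1743≥1739, duration 15.7≤20.5, price 720≤1187 — D3 is at least as good on every objective with at least one strict improvement.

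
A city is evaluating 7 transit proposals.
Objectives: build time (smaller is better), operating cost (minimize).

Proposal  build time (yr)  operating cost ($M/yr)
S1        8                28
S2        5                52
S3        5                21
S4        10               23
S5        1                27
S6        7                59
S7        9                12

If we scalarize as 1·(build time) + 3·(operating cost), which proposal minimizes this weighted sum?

S1: 1·8 + 3·28 = 92
S2: 1·5 + 3·52 = 161
S3: 1·5 + 3·21 = 68
S4: 1·10 + 3·23 = 79
S5: 1·1 + 3·27 = 82
S6: 1·7 + 3·59 = 184
S7: 1·9 + 3·12 = 45
Lowest: S7 at 45.

S7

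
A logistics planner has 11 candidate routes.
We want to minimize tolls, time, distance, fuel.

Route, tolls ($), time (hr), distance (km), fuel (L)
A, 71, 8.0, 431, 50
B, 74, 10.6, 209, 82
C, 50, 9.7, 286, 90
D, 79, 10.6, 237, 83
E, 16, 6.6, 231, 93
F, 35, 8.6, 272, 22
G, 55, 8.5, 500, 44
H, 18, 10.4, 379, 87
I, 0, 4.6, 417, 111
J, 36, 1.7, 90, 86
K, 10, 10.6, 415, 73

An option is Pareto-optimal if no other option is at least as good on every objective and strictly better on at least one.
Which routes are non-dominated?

A: not dominated.
B: not dominated.
C: dominated by F (tolls 35≤50, time 8.6≤9.7, distance 272≤286, fuel 22≤90).
D: dominated by B (tolls 74≤79, time 10.6≤10.6, distance 209≤237, fuel 82≤83).
E: not dominated.
F: not dominated (best fuel).
G: not dominated.
H: not dominated.
I: not dominated (best tolls).
J: not dominated (best time).
K: not dominated.

A, B, E, F, G, H, I, J, K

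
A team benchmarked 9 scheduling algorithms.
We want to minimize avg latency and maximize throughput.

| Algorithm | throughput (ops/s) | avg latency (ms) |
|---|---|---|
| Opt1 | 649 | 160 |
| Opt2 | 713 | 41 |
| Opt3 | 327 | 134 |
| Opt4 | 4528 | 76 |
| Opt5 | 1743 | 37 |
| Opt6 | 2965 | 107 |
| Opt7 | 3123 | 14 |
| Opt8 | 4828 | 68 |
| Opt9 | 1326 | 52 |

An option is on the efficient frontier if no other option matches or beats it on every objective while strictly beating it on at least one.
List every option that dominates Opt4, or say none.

Opt8: throughput 4828≥4528, avg latency 68≤76 — dominates Opt4.
Others (Opt1, Opt2, Opt3, Opt5, Opt6, Opt7, Opt9) are each worse than Opt4 on at least one objective.

Opt8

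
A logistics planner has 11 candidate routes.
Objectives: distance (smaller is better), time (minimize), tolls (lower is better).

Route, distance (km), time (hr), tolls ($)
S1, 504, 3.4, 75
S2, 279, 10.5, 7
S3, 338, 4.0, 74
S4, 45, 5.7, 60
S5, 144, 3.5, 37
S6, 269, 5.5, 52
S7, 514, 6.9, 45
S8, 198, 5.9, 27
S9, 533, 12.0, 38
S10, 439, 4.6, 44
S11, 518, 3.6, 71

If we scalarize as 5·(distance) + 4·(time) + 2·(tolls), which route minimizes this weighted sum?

S4

S1: 5·504 + 4·3.4 + 2·75 = 2683.6
S2: 5·279 + 4·10.5 + 2·7 = 1451.0
S3: 5·338 + 4·4.0 + 2·74 = 1854.0
S4: 5·45 + 4·5.7 + 2·60 = 367.8
S5: 5·144 + 4·3.5 + 2·37 = 808.0
S6: 5·269 + 4·5.5 + 2·52 = 1471.0
S7: 5·514 + 4·6.9 + 2·45 = 2687.6
S8: 5·198 + 4·5.9 + 2·27 = 1067.6
S9: 5·533 + 4·12.0 + 2·38 = 2789.0
S10: 5·439 + 4·4.6 + 2·44 = 2301.4
S11: 5·518 + 4·3.6 + 2·71 = 2746.4
Lowest: S4 at 367.8.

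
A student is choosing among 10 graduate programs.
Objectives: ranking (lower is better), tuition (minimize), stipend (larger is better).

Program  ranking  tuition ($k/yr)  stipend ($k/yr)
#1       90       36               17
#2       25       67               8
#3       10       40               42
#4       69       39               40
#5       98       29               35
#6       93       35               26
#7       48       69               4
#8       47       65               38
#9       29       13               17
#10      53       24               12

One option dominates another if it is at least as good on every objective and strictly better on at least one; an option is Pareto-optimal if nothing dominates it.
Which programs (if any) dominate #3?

none

#1: worse on ranking (90 vs 10).
#2: worse on ranking (25 vs 10).
#4: worse on ranking (69 vs 10).
#5: worse on ranking (98 vs 10).
#6: worse on ranking (93 vs 10).
#7: worse on ranking (48 vs 10).
#8: worse on ranking (47 vs 10).
#9: worse on ranking (29 vs 10).
#10: worse on ranking (53 vs 10).
No option dominates #3.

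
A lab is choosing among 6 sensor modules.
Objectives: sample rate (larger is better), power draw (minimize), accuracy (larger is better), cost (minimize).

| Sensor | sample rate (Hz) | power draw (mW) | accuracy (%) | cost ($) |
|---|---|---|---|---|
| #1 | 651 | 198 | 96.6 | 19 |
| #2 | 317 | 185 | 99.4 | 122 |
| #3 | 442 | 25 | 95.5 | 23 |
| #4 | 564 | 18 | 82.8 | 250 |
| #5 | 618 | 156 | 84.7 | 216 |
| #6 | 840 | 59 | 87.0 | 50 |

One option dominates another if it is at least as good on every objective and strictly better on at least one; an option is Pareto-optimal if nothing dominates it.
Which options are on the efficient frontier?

#1: not dominated (best cost).
#2: not dominated (best accuracy).
#3: not dominated.
#4: not dominated (best power draw).
#5: dominated by #6 (sample rate 840≥618, power draw 59≤156, accuracy 87.0≥84.7, cost 50≤216).
#6: not dominated (best sample rate).

#1, #2, #3, #4, #6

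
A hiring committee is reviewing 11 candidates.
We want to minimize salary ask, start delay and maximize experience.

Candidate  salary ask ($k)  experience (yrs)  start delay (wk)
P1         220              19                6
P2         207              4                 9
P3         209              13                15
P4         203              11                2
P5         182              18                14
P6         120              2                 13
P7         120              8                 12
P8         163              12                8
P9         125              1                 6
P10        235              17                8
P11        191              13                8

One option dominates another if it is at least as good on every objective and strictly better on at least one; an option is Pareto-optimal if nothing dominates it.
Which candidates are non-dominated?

P1: not dominated (best experience).
P2: dominated by P4 (salary ask 203≤207, experience 11≥4, start delay 2≤9).
P3: dominated by P5 (salary ask 182≤209, experience 18≥13, start delay 14≤15).
P4: not dominated (best start delay).
P5: not dominated.
P6: dominated by P7 (salary ask 120≤120, experience 8≥2, start delay 12≤13).
P7: not dominated.
P8: not dominated.
P9: not dominated.
P10: dominated by P1 (salary ask 220≤235, experience 19≥17, start delay 6≤8).
P11: not dominated.

P1, P4, P5, P7, P8, P9, P11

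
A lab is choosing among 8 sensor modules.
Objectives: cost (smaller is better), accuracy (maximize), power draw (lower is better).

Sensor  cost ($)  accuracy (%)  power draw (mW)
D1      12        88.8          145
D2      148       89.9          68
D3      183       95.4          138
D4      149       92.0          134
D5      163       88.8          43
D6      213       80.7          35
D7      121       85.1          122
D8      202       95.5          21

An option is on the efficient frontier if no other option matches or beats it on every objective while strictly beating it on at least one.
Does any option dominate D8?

No

D1: worse on accuracy (88.8 vs 95.5).
D2: worse on accuracy (89.9 vs 95.5).
D3: worse on accuracy (95.4 vs 95.5).
D4: worse on accuracy (92.0 vs 95.5).
D5: worse on accuracy (88.8 vs 95.5).
D6: worse on cost (213 vs 202).
D7: worse on accuracy (85.1 vs 95.5).
No option is at least as good as D8 on every objective and strictly better on one.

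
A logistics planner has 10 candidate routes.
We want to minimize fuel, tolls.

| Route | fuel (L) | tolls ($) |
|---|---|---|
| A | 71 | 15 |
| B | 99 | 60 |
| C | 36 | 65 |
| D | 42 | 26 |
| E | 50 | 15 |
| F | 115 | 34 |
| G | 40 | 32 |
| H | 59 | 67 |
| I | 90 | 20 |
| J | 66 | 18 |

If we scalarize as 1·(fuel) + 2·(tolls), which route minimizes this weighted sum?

A: 1·71 + 2·15 = 101
B: 1·99 + 2·60 = 219
C: 1·36 + 2·65 = 166
D: 1·42 + 2·26 = 94
E: 1·50 + 2·15 = 80
F: 1·115 + 2·34 = 183
G: 1·40 + 2·32 = 104
H: 1·59 + 2·67 = 193
I: 1·90 + 2·20 = 130
J: 1·66 + 2·18 = 102
Lowest: E at 80.

E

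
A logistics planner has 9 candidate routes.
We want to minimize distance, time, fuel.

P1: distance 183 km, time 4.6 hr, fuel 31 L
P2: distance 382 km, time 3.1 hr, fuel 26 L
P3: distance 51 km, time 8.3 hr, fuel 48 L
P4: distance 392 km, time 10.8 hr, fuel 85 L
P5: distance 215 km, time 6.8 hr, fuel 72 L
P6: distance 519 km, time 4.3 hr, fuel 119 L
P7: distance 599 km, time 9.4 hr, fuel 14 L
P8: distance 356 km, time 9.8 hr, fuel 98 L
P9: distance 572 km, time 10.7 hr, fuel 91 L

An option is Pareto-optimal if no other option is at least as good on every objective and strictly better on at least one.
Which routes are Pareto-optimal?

P1: not dominated.
P2: not dominated (best time).
P3: not dominated (best distance).
P4: dominated by P1 (distance 183≤392, time 4.6≤10.8, fuel 31≤85).
P5: dominated by P1 (distance 183≤215, time 4.6≤6.8, fuel 31≤72).
P6: dominated by P2 (distance 382≤519, time 3.1≤4.3, fuel 26≤119).
P7: not dominated (best fuel).
P8: dominated by P1 (distance 183≤356, time 4.6≤9.8, fuel 31≤98).
P9: dominated by P1 (distance 183≤572, time 4.6≤10.7, fuel 31≤91).

P1, P2, P3, P7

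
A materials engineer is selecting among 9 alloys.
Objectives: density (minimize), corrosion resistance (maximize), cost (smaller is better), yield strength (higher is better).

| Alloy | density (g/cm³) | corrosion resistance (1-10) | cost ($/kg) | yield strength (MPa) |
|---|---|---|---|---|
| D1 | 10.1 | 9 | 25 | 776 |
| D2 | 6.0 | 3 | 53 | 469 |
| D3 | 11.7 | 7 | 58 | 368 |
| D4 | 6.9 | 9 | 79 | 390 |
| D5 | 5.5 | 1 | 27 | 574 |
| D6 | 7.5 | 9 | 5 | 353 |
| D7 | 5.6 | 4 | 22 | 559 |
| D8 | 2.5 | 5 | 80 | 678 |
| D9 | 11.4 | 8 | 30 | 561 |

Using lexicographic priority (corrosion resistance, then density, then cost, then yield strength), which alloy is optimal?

D4

First maximize corrosion resistance: best is 9, kept {D1, D4, D6}.
Then minimize density: best is 6.9, kept {D4}.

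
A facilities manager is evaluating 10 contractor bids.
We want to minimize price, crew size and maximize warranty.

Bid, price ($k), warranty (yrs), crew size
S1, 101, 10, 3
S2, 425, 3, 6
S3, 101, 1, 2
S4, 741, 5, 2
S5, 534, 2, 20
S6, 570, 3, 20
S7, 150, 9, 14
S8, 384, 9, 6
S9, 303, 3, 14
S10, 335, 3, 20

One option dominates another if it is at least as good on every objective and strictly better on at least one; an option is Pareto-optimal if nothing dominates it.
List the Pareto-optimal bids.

S1, S3, S4

S1: not dominated (best warranty).
S2: dominated by S1 (price 101≤425, warranty 10≥3, crew size 3≤6).
S3: not dominated.
S4: not dominated.
S5: dominated by S1 (price 101≤534, warranty 10≥2, crew size 3≤20).
S6: dominated by S1 (price 101≤570, warranty 10≥3, crew size 3≤20).
S7: dominated by S1 (price 101≤150, warranty 10≥9, crew size 3≤14).
S8: dominated by S1 (price 101≤384, warranty 10≥9, crew size 3≤6).
S9: dominated by S1 (price 101≤303, warranty 10≥3, crew size 3≤14).
S10: dominated by S1 (price 101≤335, warranty 10≥3, crew size 3≤20).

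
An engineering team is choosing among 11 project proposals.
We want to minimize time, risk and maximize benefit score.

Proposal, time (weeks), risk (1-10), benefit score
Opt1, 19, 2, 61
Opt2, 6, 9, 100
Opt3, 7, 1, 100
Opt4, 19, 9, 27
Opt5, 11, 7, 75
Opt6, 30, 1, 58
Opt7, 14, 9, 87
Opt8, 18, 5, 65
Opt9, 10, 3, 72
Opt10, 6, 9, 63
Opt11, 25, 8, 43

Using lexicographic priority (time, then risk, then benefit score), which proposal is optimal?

Opt2

First minimize time: best is 6, kept {Opt2, Opt10}.
Then minimize risk: best is 9, kept {Opt2, Opt10}.
Then maximize benefit score: best is 100, kept {Opt2}.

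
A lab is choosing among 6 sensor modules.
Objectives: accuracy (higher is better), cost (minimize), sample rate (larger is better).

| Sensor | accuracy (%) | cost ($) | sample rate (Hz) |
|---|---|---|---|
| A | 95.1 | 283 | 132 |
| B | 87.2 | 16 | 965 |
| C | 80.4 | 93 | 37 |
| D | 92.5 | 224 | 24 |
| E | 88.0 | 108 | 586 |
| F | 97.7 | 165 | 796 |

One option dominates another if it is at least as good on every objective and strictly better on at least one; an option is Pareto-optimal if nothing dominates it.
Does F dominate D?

F vs D: accuracy 97.7≥92.5, cost 165≤224, sample rate 796≥24 — F is at least as good on every objective with at least one strict improvement.

Yes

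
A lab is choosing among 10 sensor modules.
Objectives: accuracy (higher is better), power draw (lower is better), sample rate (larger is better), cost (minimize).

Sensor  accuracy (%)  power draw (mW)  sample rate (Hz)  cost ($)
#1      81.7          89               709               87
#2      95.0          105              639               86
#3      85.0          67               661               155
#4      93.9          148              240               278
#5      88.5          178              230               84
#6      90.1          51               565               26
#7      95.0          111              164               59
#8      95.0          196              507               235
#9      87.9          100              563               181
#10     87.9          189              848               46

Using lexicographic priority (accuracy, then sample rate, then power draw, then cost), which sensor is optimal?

#2

First maximize accuracy: best is 95.0, kept {#2, #7, #8}.
Then maximize sample rate: best is 639, kept {#2}.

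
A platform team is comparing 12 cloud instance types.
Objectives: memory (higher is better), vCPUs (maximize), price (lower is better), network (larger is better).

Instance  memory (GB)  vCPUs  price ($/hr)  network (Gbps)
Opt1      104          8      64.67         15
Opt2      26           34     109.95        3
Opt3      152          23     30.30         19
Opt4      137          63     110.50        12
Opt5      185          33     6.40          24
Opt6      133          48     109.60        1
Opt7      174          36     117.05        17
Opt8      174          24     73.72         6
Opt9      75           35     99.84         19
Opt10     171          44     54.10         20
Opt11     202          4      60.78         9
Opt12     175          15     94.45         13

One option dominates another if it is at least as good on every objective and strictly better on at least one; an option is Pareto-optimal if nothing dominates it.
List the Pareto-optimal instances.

Opt4, Opt5, Opt6, Opt7, Opt10, Opt11

Opt1: dominated by Opt3 (memory 152≥104, vCPUs 23≥8, price 30.30≤64.67, network 19≥15).
Opt2: dominated by Opt9 (memory 75≥26, vCPUs 35≥34, price 99.84≤109.95, network 19≥3).
Opt3: dominated by Opt5 (memory 185≥152, vCPUs 33≥23, price 6.40≤30.30, network 24≥19).
Opt4: not dominated (best vCPUs).
Opt5: not dominated (best price).
Opt6: not dominated.
Opt7: not dominated.
Opt8: dominated by Opt5 (memory 185≥174, vCPUs 33≥24, price 6.40≤73.72, network 24≥6).
Opt9: dominated by Opt10 (memory 171≥75, vCPUs 44≥35, price 54.10≤99.84, network 20≥19).
Opt10: not dominated.
Opt11: not dominated (best memory).
Opt12: dominated by Opt5 (memory 185≥175, vCPUs 33≥15, price 6.40≤94.45, network 24≥13).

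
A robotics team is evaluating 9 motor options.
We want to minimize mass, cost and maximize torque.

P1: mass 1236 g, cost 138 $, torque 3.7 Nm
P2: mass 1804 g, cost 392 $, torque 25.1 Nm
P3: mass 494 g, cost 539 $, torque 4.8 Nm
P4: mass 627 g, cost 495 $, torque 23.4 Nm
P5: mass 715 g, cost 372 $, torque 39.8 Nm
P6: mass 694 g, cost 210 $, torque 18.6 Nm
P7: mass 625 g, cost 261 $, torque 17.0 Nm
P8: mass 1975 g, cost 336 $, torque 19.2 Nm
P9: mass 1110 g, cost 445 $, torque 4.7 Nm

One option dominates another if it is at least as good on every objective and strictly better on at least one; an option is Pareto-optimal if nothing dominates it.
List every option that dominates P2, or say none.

P5

P5: mass 715≤1804, cost 372≤392, torque 39.8≥25.1 — dominates P2.
Others (P1, P3, P4, P6, P7, P8, P9) are each worse than P2 on at least one objective.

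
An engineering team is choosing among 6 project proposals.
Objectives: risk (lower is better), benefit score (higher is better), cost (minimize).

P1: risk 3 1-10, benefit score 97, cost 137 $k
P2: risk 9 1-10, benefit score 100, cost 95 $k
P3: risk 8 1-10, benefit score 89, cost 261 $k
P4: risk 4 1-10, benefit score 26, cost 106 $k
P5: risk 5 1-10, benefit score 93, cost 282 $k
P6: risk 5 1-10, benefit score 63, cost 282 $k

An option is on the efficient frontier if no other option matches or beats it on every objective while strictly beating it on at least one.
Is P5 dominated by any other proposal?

Yes

P1 vs P5: risk 3≤5, benefit score 97≥93, cost 137≤282 — P1 is at least as good on every objective and strictly better on at least one, so P1 dominates P5.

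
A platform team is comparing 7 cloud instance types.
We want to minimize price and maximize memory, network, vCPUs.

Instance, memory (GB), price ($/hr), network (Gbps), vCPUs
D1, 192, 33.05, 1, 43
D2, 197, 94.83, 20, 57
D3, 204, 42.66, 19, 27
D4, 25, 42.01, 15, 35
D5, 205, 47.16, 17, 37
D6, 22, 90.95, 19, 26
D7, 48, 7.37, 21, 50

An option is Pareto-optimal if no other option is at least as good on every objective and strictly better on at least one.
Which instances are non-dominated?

D1, D2, D3, D5, D7

D1: not dominated.
D2: not dominated (best vCPUs).
D3: not dominated.
D4: dominated by D7 (memory 48≥25, price 7.37≤42.01, network 21≥15, vCPUs 50≥35).
D5: not dominated (best memory).
D6: dominated by D3 (memory 204≥22, price 42.66≤90.95, network 19≥19, vCPUs 27≥26).
D7: not dominated (best price).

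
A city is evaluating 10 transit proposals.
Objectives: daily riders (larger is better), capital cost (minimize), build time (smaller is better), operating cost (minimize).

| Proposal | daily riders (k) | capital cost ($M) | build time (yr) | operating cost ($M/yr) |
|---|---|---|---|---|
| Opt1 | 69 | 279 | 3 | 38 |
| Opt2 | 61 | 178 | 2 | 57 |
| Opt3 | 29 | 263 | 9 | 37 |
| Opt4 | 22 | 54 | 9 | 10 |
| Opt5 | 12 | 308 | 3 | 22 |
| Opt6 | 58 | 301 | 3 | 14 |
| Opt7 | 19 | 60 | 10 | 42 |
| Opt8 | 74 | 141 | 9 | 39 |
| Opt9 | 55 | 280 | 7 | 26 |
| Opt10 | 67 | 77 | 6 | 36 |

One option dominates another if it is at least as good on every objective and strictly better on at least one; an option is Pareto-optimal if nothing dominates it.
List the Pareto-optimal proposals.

Opt1: not dominated.
Opt2: not dominated (best build time).
Opt3: dominated by Opt10 (daily riders 67≥29, capital cost 77≤263, build time 6≤9, operating cost 36≤37).
Opt4: not dominated (best capital cost).
Opt5: dominated by Opt6 (daily riders 58≥12, capital cost 301≤308, build time 3≤3, operating cost 14≤22).
Opt6: not dominated.
Opt7: dominated by Opt4 (daily riders 22≥19, capital cost 54≤60, build time 9≤10, operating cost 10≤42).
Opt8: not dominated (best daily riders).
Opt9: not dominated.
Opt10: not dominated.

Opt1, Opt2, Opt4, Opt6, Opt8, Opt9, Opt10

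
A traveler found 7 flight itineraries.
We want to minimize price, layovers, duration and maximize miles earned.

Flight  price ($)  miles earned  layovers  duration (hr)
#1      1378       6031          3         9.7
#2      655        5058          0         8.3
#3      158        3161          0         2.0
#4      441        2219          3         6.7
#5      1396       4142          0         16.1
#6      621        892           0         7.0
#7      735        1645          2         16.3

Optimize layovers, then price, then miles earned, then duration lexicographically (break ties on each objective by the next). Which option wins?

#3

First minimize layovers: best is 0, kept {#2, #3, #5, #6}.
Then minimize price: best is 158, kept {#3}.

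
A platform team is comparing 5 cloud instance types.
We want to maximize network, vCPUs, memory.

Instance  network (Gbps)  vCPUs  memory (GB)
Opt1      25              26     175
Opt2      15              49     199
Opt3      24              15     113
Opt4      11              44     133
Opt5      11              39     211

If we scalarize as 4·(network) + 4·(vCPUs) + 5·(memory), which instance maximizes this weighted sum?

Opt5

Opt1: 4·25 + 4·26 + 5·175 = 1079
Opt2: 4·15 + 4·49 + 5·199 = 1251
Opt3: 4·24 + 4·15 + 5·113 = 721
Opt4: 4·11 + 4·44 + 5·133 = 885
Opt5: 4·11 + 4·39 + 5·211 = 1255
Highest: Opt5 at 1255.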